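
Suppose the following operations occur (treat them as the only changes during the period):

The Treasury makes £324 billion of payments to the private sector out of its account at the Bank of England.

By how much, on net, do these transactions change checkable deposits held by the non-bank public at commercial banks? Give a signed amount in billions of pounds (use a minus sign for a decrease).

Bank of England balance sheet:
  Assets:      no change
  Liabilities: Bank reserves +£324B, Government deposits −£324B
Commercial banking system:
  Assets:      Reserves at CB +£324B
  Liabilities: Checkable deposits +£324B
So the change in checkable deposits held by the non-bank public at commercial banks is +£324 billion.

+£324 billion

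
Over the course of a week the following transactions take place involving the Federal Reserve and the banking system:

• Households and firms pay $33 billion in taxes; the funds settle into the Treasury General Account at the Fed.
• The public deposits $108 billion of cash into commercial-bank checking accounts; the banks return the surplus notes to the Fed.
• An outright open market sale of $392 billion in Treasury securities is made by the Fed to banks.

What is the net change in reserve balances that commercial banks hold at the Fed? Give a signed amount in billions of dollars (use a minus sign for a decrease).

-$317 billion

Government account inflow $33 billion: funds move from bank reserves into the government account → −$33B.
Currency deposit $108 billion: returned notes are swapped for reserve credit → +$108B.
OMO sale (to banks) $392 billion: the buying banks pay out of their reserve balances → −$392B.
Net: −33 + 108 − 392 = -$317 billion.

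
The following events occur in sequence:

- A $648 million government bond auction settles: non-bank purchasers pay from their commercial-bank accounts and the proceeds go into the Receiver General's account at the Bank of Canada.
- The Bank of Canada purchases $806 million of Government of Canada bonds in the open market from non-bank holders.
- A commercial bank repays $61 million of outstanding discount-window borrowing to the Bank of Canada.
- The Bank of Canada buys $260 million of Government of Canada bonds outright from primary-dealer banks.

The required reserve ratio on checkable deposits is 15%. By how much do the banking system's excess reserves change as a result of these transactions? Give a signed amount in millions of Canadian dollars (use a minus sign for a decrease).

Government account inflow $648 million: reserves −$648M, deposits −$648M.
Asset purchase (from non-banks) $806 million: reserves +$806M, deposits +$806M.
Discount-window repayment $61 million: reserves −$61M, deposits 0.
OMO purchase (from banks) $260 million: reserves +$260M, deposits 0.
Totals: Δreserves = +$357M, Δdeposits = +$158M.
Δrequired reserves = 15% × +$158M = +$23.7M.
Δexcess reserves = Δreserves − Δrequired = +$357M − (+$23.7M) = +$333.3 million.

+$333.3 million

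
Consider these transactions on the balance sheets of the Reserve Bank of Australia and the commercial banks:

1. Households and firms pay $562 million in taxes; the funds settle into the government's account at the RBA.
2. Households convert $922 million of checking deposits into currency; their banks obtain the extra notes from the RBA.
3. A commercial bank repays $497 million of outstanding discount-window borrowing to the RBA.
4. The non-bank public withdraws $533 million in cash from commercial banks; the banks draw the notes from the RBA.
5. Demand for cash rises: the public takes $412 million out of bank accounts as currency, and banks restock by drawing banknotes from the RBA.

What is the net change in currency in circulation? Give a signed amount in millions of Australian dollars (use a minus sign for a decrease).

+$1867 million

RBA balance sheet:
  Assets:      Loans to banks −$497M
  Liabilities: Bank reserves −$2926M, Currency in circulation +$1867M, Government deposits +$562M
So the change in currency in circulation is +$1867 million.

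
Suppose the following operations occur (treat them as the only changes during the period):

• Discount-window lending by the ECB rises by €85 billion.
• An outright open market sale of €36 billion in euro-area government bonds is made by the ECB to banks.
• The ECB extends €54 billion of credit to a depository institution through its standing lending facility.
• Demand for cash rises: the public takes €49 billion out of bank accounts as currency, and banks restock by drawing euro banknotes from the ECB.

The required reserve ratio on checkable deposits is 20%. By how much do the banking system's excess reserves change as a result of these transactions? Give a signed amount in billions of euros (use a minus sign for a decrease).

Discount-window loan €85 billion: reserves +€85B, deposits 0.
OMO sale (to banks) €36 billion: reserves −€36B, deposits 0.
Discount-window loan €54 billion: reserves +€54B, deposits 0.
Currency withdrawal €49 billion: reserves −€49B, deposits −€49B.
Totals: Δreserves = +€54B, Δdeposits = −€49B.
Δrequired reserves = 20% × −€49B = −€9.8B.
Δexcess reserves = Δreserves − Δrequired = +€54B − (−€9.8B) = +€63.8 billion.

+€63.8 billion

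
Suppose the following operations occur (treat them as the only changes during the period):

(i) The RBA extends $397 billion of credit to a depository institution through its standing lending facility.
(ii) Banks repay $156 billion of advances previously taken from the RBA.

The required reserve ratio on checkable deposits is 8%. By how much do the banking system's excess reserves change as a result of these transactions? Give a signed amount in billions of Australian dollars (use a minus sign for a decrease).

+$241 billion

Discount-window loan $397 billion: reserves +$397B, deposits 0.
Discount-window repayment $156 billion: reserves −$156B, deposits 0.
Totals: Δreserves = +$241B, Δdeposits = 0.
Δrequired reserves = 8% × 0 = 0.
Δexcess reserves = Δreserves − Δrequired = +$241B − (0) = +$241 billion.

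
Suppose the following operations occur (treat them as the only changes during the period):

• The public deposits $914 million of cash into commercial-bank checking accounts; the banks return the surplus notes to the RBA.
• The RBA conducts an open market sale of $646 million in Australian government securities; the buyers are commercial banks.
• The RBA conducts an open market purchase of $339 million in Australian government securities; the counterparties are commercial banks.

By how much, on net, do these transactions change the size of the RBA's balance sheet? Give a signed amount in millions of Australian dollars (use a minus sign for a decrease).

RBA balance sheet:
  Assets:      Securities −$307M
  Liabilities: Bank reserves +$607M, Currency in circulation −$914M
Change in total RBA assets = -$307 million.

-$307 million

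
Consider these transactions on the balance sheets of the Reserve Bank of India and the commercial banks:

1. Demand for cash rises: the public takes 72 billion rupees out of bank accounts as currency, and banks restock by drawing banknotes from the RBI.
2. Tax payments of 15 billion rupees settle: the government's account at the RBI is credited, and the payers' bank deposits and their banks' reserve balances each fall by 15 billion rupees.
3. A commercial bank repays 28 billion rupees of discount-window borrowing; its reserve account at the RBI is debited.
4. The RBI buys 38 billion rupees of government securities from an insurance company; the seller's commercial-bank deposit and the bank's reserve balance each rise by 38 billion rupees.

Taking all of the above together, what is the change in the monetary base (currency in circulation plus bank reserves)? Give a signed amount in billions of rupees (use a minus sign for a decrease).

-5 billion

Currency withdrawal 72 billion rupees: just a shift between currency and reserves — both are base money → 0.
Government account inflow 15 billion rupees: reserves shift to a non-base liability → −15B.
Discount-window repayment 28 billion rupees: RBI balance sheet contracts → −28B.
Asset purchase (from non-banks) 38 billion rupees: RBI balance sheet expands → +38B.
Net: 0 − 15 − 28 + 38 = -5 billion.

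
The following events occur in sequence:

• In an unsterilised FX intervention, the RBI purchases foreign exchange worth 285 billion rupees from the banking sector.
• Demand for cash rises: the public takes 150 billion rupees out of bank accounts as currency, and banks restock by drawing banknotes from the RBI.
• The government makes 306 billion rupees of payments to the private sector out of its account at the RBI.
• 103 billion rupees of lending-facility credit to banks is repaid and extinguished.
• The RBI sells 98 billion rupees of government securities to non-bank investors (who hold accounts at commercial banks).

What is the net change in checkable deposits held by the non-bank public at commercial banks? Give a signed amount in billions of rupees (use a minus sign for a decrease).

+58 billion

RBI balance sheet:
  Assets:      Securities −98B, Loans to banks −103B, Foreign assets +285B
  Liabilities: Bank reserves +240B, Currency in circulation +150B, Government deposits −306B
Commercial banking system:
  Assets:      Reserves at CB +240B, Foreign assets −285B
  Liabilities: Checkable deposits +58B, Borrowings from CB −103B
So the change in checkable deposits held by the non-bank public at commercial banks is +58 billion.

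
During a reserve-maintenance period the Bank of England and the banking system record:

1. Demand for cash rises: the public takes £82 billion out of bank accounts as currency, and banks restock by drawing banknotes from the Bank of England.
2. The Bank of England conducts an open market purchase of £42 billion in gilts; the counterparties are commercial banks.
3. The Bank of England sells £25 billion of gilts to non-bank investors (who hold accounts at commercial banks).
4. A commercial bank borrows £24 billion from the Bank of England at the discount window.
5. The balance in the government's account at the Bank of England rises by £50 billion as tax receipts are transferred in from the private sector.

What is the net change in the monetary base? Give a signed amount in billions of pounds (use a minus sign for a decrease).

Currency withdrawal £82 billion: just a shift between currency and reserves — both are base money → 0.
OMO purchase (from banks) £42 billion: Bank of England balance sheet expands → +£42B.
Asset sale (to non-banks) £25 billion: Bank of England balance sheet contracts → −£25B.
Discount-window loan £24 billion: Bank of England balance sheet expands → +£24B.
Government account inflow £50 billion: reserves shift to a non-base liability → −£50B.
Net: 0 + 42 − 25 + 24 − 50 = -£9 billion.

-£9 billion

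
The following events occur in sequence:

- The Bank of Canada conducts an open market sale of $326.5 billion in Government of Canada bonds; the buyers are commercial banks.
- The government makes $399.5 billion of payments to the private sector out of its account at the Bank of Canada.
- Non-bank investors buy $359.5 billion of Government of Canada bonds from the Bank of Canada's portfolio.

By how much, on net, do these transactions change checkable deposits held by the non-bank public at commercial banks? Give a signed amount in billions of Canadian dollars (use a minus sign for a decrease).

Bank of Canada balance sheet:
  Assets:      Securities −$686B
  Liabilities: Bank reserves −$286.5B, Government deposits −$399.5B
Commercial banking system:
  Assets:      Reserves at CB −$286.5B, Securities +$326.5B
  Liabilities: Checkable deposits +$40B
So the change in checkable deposits held by the non-bank public at commercial banks is +$40 billion.

+$40 billion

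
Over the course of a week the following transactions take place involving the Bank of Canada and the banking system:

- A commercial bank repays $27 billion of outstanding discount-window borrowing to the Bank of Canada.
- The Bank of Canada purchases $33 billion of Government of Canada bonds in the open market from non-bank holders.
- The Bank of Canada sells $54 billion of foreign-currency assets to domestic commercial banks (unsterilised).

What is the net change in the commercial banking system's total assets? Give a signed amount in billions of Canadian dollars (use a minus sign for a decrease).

Discount-window repayment $27 billion: bank balance sheets shrink → −$27B.
Asset purchase (from non-banks) $33 billion: bank balance sheets expand → +$33B.
FX sale $54 billion: just an asset swap on bank balance sheets → 0.
Net: −27 + 33 + 0 = +$6 billion.

+$6 billion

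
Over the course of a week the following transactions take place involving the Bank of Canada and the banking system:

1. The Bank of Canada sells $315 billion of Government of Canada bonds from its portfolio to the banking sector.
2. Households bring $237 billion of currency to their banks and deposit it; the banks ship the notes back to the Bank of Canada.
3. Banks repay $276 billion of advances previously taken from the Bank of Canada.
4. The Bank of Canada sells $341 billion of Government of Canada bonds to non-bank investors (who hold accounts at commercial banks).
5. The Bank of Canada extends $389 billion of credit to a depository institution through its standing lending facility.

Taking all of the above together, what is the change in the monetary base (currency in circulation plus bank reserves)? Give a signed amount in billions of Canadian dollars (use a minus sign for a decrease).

-$543 billion

OMO sale (to banks) $315 billion: Bank of Canada balance sheet contracts → −$315B.
Currency deposit $237 billion: just a shift between currency and reserves — both are base money → 0.
Discount-window repayment $276 billion: Bank of Canada balance sheet contracts → −$276B.
Asset sale (to non-banks) $341 billion: Bank of Canada balance sheet contracts → −$341B.
Discount-window loan $389 billion: Bank of Canada balance sheet expands → +$389B.
Net: −315 + 0 − 276 − 341 + 389 = -$543 billion.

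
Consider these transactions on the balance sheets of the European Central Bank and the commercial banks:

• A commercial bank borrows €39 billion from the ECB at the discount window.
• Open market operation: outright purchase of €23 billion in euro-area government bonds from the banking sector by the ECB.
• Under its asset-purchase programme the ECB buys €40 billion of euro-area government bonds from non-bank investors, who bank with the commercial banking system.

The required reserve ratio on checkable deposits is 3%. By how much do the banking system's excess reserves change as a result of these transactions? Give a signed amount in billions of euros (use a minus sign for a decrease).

+€100.8 billion

Discount-window loan €39 billion: reserves +€39B, deposits 0.
OMO purchase (from banks) €23 billion: reserves +€23B, deposits 0.
Asset purchase (from non-banks) €40 billion: reserves +€40B, deposits +€40B.
Totals: Δreserves = +€102B, Δdeposits = +€40B.
Δrequired reserves = 3% × +€40B = +€1.2B.
Δexcess reserves = Δreserves − Δrequired = +€102B − (+€1.2B) = +€100.8 billion.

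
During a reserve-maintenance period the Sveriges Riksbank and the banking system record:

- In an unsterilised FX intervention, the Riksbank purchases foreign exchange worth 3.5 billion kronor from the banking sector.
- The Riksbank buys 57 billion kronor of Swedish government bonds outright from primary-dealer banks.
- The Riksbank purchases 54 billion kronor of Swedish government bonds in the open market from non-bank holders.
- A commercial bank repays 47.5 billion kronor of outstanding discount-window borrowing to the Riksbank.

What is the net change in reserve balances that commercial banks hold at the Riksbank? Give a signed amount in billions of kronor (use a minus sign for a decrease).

+67 billion

Riksbank balance sheet:
  Assets:      Securities +111B, Loans to banks −47.5B, Foreign assets +3.5B
  Liabilities: Bank reserves +67B
So the change in reserve balances that commercial banks hold at the Riksbank is +67 billion.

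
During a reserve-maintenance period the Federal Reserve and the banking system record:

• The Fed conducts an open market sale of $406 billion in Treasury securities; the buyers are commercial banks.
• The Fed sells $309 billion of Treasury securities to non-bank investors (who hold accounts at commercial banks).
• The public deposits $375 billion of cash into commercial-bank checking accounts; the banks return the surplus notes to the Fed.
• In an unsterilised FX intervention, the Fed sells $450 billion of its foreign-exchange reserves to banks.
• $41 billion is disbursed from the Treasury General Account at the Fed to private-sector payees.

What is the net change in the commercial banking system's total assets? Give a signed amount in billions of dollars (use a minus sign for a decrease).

OMO sale (to banks) $406 billion: just an asset swap on bank balance sheets → 0.
Asset sale (to non-banks) $309 billion: bank balance sheets shrink → −$309B.
Currency deposit $375 billion: bank balance sheets expand → +$375B.
FX sale $450 billion: just an asset swap on bank balance sheets → 0.
Government spending $41 billion: bank balance sheets expand → +$41B.
Net: 0 − 309 + 375 + 0 + 41 = +$107 billion.

+$107 billion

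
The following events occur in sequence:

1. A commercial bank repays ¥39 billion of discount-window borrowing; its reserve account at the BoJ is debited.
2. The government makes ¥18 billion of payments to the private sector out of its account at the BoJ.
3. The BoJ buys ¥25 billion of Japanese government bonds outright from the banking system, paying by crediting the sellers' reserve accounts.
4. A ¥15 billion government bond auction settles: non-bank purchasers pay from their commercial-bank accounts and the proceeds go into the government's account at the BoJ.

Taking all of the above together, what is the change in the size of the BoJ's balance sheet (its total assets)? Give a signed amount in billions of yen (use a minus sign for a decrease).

-¥14 billion

Discount-window repayment ¥39 billion: a BoJ asset is shed → −¥39B.
Government spending ¥18 billion: only the composition of liabilities changes → 0.
OMO purchase (from banks) ¥25 billion: a BoJ asset is acquired → +¥25B.
Government account inflow ¥15 billion: only the composition of liabilities changes → 0.
Net: −39 + 0 + 25 + 0 = -¥14 billion.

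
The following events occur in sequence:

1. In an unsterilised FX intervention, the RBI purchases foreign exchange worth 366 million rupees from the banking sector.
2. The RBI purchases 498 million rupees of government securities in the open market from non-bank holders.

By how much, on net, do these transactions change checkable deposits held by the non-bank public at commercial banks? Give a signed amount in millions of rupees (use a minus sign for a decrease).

RBI balance sheet:
  Assets:      Securities +498M, Foreign assets +366M
  Liabilities: Bank reserves +864M
Commercial banking system:
  Assets:      Reserves at CB +864M, Foreign assets −366M
  Liabilities: Checkable deposits +498M
So the change in checkable deposits held by the non-bank public at commercial banks is +498 million.

+498 million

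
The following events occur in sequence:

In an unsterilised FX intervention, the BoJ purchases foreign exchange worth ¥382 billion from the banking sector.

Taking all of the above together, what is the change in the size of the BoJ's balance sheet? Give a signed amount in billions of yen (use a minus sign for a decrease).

FX purchase ¥382 billion: a BoJ asset is acquired → +¥382B.

+¥382 billion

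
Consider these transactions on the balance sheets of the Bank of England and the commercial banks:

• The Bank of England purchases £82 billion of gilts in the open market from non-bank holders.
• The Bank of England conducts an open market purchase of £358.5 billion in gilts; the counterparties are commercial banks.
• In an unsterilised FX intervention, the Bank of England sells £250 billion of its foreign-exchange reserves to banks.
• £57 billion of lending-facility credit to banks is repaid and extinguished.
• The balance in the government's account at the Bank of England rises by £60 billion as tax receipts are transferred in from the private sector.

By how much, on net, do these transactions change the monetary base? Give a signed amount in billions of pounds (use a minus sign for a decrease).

+£73.5 billion

Bank of England balance sheet:
  Assets:      Securities +£440.5B, Loans to banks −£57B, Foreign assets −£250B
  Liabilities: Bank reserves +£73.5B, Government deposits +£60B
Monetary base = currency + reserves: 0 + (+£73.5B) = +£73.5 billion.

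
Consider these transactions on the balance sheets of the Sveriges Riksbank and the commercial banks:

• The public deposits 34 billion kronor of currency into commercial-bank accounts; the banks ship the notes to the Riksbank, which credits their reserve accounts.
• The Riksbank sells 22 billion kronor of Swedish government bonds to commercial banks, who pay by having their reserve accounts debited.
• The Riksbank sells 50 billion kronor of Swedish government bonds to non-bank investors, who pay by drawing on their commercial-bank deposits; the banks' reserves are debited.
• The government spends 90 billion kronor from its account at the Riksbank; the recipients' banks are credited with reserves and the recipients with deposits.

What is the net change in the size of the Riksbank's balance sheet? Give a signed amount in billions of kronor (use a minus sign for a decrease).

Currency deposit 34 billion kronor: only the composition of liabilities changes → 0.
OMO sale (to banks) 22 billion kronor: a Riksbank asset is shed → −22B.
Asset sale (to non-banks) 50 billion kronor: a Riksbank asset is shed → −50B.
Government spending 90 billion kronor: only the composition of liabilities changes → 0.
Net: 0 − 22 − 50 + 0 = -72 billion.

-72 billion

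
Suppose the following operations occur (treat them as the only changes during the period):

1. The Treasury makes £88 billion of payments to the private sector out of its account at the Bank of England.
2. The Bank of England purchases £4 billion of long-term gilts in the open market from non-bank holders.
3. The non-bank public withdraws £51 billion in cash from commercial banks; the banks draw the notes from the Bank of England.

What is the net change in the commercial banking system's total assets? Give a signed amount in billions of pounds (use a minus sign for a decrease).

Government spending £88 billion: bank balance sheets expand → +£88B.
Asset purchase (from non-banks) £4 billion: bank balance sheets expand → +£4B.
Currency withdrawal £51 billion: bank balance sheets shrink → −£51B.
Net: 88 + 4 − 51 = +£41 billion.

+£41 billion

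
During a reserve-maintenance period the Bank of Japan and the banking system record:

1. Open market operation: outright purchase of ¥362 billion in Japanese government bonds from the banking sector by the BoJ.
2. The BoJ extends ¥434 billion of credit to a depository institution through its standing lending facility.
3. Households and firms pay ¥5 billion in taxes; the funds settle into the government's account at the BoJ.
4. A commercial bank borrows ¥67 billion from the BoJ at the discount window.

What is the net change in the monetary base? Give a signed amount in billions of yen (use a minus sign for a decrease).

+¥858 billion

BoJ balance sheet:
  Assets:      Securities +¥362B, Loans to banks +¥501B
  Liabilities: Bank reserves +¥858B, Government deposits +¥5B
Commercial banking system:
  Assets:      Reserves at CB +¥858B, Securities −¥362B
  Liabilities: Checkable deposits −¥5B, Borrowings from CB +¥501B
Monetary base = currency + reserves: 0 + (+¥858B) = +¥858 billion.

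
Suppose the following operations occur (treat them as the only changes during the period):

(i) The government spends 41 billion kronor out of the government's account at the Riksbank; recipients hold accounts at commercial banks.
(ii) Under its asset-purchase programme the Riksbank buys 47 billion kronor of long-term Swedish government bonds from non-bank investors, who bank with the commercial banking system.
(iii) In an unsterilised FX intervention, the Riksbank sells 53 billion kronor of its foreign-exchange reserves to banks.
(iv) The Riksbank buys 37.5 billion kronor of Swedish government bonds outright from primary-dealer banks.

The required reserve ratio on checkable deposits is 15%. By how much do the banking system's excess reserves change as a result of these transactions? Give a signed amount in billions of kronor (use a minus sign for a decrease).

Government spending 41 billion kronor: reserves +41B, deposits +41B.
Asset purchase (from non-banks) 47 billion kronor: reserves +47B, deposits +47B.
FX sale 53 billion kronor: reserves −53B, deposits 0.
OMO purchase (from banks) 37.5 billion kronor: reserves +37.5B, deposits 0.
Totals: Δreserves = +72.5B, Δdeposits = +88B.
Δrequired reserves = 15% × +88B = +13.2B.
Δexcess reserves = Δreserves − Δrequired = +72.5B − (+13.2B) = +59.3 billion.

+59.3 billion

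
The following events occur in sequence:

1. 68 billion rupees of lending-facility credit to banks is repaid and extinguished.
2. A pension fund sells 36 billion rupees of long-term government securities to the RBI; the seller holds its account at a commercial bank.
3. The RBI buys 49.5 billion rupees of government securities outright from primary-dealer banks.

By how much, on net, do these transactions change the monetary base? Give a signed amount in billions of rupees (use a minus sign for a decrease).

+17.5 billion

Discount-window repayment 68 billion rupees: RBI balance sheet contracts → −68B.
Asset purchase (from non-banks) 36 billion rupees: RBI balance sheet expands → +36B.
OMO purchase (from banks) 49.5 billion rupees: RBI balance sheet expands → +49.5B.
Net: −68 + 36 + 49.5 = +17.5 billion.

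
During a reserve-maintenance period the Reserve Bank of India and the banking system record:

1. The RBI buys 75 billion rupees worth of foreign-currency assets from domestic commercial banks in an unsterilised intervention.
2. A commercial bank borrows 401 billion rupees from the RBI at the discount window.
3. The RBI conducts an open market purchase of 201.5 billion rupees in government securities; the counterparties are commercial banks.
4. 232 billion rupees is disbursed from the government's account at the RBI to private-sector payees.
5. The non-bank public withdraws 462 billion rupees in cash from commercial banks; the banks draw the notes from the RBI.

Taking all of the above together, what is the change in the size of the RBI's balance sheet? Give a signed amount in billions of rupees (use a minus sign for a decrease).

RBI balance sheet:
  Assets:      Securities +201.5B, Loans to banks +401B, Foreign assets +75B
  Liabilities: Bank reserves +447.5B, Currency in circulation +462B, Government deposits −232B
Change in total RBI assets = +677.5 billion.

+677.5 billion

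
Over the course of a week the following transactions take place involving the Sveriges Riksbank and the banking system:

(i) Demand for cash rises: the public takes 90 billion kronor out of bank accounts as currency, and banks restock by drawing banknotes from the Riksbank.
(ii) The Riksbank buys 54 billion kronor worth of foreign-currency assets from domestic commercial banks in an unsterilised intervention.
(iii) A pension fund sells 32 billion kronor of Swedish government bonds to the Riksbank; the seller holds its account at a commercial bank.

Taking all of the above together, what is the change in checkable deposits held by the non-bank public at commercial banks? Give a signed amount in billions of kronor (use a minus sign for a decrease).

Currency withdrawal 90 billion kronor: non-bank counterparties' bank balances fall → −90B.
FX purchase 54 billion kronor: the counterparty is a bank, so public deposits are unchanged → 0.
Asset purchase (from non-banks) 32 billion kronor: non-bank counterparties' bank balances rise → +32B.
Net: −90 + 0 + 32 = -58 billion.

-58 billion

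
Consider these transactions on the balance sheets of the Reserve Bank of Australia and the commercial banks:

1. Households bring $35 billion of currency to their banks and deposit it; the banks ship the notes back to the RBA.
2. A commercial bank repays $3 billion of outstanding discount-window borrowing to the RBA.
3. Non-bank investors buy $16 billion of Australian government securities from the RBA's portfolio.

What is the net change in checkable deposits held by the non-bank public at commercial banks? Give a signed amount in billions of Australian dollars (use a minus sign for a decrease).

RBA balance sheet:
  Assets:      Securities −$16B, Loans to banks −$3B
  Liabilities: Bank reserves +$16B, Currency in circulation −$35B
Commercial banking system:
  Assets:      Reserves at CB +$16B
  Liabilities: Checkable deposits +$19B, Borrowings from CB −$3B
So the change in checkable deposits held by the non-bank public at commercial banks is +$19 billion.

+$19 billion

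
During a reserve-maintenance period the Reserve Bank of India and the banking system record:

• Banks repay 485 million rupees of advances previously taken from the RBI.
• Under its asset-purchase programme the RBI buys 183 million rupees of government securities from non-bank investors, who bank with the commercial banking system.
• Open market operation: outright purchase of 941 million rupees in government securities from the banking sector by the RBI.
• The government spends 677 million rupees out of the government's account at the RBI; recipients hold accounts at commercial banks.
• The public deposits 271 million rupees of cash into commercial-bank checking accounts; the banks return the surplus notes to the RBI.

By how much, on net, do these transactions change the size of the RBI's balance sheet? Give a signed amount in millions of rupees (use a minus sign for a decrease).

RBI balance sheet:
  Assets:      Securities +1124M, Loans to banks −485M
  Liabilities: Bank reserves +1587M, Currency in circulation −271M, Government deposits −677M
Commercial banking system:
  Assets:      Reserves at CB +1587M, Securities −941M
  Liabilities: Checkable deposits +1131M, Borrowings from CB −485M
Change in total RBI assets = +639 million.

+639 million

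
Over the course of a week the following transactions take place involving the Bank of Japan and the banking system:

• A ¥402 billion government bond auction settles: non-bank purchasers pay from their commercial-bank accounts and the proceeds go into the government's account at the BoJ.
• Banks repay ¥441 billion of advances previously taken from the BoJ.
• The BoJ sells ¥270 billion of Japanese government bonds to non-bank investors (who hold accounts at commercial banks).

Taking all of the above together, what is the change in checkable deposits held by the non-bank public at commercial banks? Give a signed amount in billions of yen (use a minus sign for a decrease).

-¥672 billion

BoJ balance sheet:
  Assets:      Securities −¥270B, Loans to banks −¥441B
  Liabilities: Bank reserves −¥1113B, Government deposits +¥402B
Commercial banking system:
  Assets:      Reserves at CB −¥1113B
  Liabilities: Checkable deposits −¥672B, Borrowings from CB −¥441B
So the change in checkable deposits held by the non-bank public at commercial banks is -¥672 billion.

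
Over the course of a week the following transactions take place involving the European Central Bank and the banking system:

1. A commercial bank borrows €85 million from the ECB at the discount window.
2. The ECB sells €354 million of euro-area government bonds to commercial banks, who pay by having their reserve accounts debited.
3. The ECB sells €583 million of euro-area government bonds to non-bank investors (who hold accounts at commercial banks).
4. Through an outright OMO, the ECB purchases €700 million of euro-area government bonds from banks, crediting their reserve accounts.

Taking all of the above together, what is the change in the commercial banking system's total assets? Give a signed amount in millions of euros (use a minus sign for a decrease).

ECB balance sheet:
  Assets:      Securities −€237M, Loans to banks +€85M
  Liabilities: Bank reserves −€152M
Commercial banking system:
  Assets:      Reserves at CB −€152M, Securities −€346M
  Liabilities: Checkable deposits −€583M, Borrowings from CB +€85M
Change in total bank assets = -€498 million.

-€498 million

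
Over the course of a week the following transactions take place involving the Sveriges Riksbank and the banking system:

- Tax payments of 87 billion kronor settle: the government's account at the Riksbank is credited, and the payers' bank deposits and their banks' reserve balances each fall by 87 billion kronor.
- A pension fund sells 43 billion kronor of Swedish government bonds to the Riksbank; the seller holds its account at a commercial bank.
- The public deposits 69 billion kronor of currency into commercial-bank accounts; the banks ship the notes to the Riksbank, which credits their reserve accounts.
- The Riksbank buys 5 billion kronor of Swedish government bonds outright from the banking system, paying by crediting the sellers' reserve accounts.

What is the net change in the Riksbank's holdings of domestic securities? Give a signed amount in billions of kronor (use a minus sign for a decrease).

Riksbank balance sheet:
  Assets:      Securities +48B
  Liabilities: Bank reserves +30B, Currency in circulation −69B, Government deposits +87B
So the change in the Riksbank's holdings of domestic securities is +48 billion.

+48 billion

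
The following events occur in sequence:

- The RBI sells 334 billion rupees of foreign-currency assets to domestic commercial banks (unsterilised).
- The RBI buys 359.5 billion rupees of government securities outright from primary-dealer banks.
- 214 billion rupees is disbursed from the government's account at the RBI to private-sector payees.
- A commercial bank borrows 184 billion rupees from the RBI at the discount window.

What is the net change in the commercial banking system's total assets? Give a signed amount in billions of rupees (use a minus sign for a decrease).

+398 billion

FX sale 334 billion rupees: just an asset swap on bank balance sheets → 0.
OMO purchase (from banks) 359.5 billion rupees: just an asset swap on bank balance sheets → 0.
Government spending 214 billion rupees: bank balance sheets expand → +214B.
Discount-window loan 184 billion rupees: bank balance sheets expand → +184B.
Net: 0 + 0 + 214 + 184 = +398 billion.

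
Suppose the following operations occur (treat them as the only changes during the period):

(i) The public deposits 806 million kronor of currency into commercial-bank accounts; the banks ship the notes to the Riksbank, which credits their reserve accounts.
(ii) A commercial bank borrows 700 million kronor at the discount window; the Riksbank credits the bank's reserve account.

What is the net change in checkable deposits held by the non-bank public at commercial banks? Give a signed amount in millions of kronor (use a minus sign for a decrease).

Currency deposit 806 million kronor: non-bank counterparties' bank balances rise → +806M.
Discount-window loan 700 million kronor: the counterparty is a bank, so public deposits are unchanged → 0.
Net: 806 + 0 = +806 million.

+806 million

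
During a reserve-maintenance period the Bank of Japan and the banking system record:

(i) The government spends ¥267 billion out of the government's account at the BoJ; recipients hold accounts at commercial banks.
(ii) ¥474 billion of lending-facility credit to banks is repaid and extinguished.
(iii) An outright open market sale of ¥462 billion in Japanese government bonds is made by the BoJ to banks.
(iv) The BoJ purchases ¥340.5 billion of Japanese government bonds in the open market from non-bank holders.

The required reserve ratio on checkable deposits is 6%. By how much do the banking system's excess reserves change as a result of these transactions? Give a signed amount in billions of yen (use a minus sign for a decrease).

-¥364.95 billion

Government spending ¥267 billion: reserves +¥267B, deposits +¥267B.
Discount-window repayment ¥474 billion: reserves −¥474B, deposits 0.
OMO sale (to banks) ¥462 billion: reserves −¥462B, deposits 0.
Asset purchase (from non-banks) ¥340.5 billion: reserves +¥340.5B, deposits +¥340.5B.
Totals: Δreserves = −¥328.5B, Δdeposits = +¥607.5B.
Δrequired reserves = 6% × +¥607.5B = +¥36.45B.
Δexcess reserves = Δreserves − Δrequired = −¥328.5B − (+¥36.45B) = -¥364.95 billion.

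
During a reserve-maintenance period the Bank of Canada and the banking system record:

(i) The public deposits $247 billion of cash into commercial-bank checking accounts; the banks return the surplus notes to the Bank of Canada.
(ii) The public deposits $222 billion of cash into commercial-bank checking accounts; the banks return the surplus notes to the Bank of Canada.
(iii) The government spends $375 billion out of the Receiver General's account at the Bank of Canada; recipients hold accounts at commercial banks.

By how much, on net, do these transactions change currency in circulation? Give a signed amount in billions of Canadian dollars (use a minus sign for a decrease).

-$469 billion

Bank of Canada balance sheet:
  Assets:      no change
  Liabilities: Bank reserves +$844B, Currency in circulation −$469B, Government deposits −$375B
So the change in currency in circulation is -$469 billion.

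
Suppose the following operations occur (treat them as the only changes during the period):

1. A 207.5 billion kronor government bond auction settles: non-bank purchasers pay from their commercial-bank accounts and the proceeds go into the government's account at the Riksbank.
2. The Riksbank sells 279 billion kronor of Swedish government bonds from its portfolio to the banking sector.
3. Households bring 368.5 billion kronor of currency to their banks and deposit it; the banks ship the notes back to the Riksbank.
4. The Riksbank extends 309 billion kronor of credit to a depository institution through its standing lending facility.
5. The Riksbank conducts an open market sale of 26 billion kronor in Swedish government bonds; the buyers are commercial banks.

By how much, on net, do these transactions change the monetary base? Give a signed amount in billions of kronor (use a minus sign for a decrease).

-203.5 billion

Government account inflow 207.5 billion kronor: reserves shift to a non-base liability → −207.5B.
OMO sale (to banks) 279 billion kronor: Riksbank balance sheet contracts → −279B.
Currency deposit 368.5 billion kronor: just a shift between currency and reserves — both are base money → 0.
Discount-window loan 309 billion kronor: Riksbank balance sheet expands → +309B.
OMO sale (to banks) 26 billion kronor: Riksbank balance sheet contracts → −26B.
Net: −207.5 − 279 + 0 + 309 − 26 = -203.5 billion.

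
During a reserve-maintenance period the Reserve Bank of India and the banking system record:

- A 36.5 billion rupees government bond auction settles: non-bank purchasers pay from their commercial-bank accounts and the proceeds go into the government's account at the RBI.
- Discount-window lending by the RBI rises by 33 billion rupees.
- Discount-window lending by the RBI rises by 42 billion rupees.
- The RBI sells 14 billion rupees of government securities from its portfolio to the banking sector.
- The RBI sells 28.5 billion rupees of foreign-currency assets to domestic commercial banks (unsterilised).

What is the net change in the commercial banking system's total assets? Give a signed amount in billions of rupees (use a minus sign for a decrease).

RBI balance sheet:
  Assets:      Securities −14B, Loans to banks +75B, Foreign assets −28.5B
  Liabilities: Bank reserves −4B, Government deposits +36.5B
Commercial banking system:
  Assets:      Reserves at CB −4B, Securities +14B, Foreign assets +28.5B
  Liabilities: Checkable deposits −36.5B, Borrowings from CB +75B
Change in total bank assets = +38.5 billion.

+38.5 billion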